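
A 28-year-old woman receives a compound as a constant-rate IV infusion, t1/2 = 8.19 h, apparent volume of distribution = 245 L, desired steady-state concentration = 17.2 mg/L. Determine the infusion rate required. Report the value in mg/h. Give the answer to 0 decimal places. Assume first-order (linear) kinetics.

k = ln2 / t½ = 0.693147 / 8.19 = 0.08463 h⁻¹
CL = k × Vd = 0.08463 × 245 = 20.73 L/h
At steady state, infusion rate R₀ = Css × CL = 17.2 × 20.73 = 356.6 mg/h

357 mg/h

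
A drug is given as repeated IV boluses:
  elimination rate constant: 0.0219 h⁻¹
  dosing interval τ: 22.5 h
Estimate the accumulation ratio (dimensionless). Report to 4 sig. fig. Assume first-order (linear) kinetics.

e^(−kτ) = e^(−0.02190 × 22.5) = 0.6109
Accumulation ratio R = 1 / (1 − e^(−kτ)) = 1 / (1 − 0.6109) = 2.570

2.570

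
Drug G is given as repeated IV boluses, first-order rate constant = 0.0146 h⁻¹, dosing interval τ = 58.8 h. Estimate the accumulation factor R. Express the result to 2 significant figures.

1.7

e^(−kτ) = e^(−0.01460 × 58.8) = 0.4238
Accumulation ratio R = 1 / (1 − e^(−kτ)) = 1 / (1 − 0.4238) = 1.736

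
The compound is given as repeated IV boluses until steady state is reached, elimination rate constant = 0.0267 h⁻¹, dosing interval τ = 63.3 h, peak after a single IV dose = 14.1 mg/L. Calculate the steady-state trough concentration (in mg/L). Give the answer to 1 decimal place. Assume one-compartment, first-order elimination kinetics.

3.2 mg/L

e^(−kτ) = e^(−0.02670 × 63.3) = 0.1845
Accumulation ratio R = 1 / (1 − e^(−kτ)) = 1 / (1 − 0.1845) = 1.226
Steady-state trough = C₀ × R × e^(−kτ) = 14.1 × 1.226 × 0.1845 = 3.189 mg/L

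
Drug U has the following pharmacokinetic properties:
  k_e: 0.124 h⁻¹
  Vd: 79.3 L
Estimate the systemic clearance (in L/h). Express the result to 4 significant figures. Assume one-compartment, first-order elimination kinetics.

9.833 L/h

CL = k × Vd = 0.124 × 79.3 = 9.833 L/h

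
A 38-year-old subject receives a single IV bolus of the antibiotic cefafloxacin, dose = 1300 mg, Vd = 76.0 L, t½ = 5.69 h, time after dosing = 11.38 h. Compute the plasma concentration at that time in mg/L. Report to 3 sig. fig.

4.28 mg/L

C₀ = Dose / Vd = 1300 / 76.0 = 17.11 mg/L
k = ln2 / t½ = 0.693147 / 5.69 = 0.1218 h⁻¹
t / t½ = 11.38 / 5.69 = 2 half-lives
C = C₀ × (1/2)^2 = 17.11 × 0.2500 = 4.278 mg/L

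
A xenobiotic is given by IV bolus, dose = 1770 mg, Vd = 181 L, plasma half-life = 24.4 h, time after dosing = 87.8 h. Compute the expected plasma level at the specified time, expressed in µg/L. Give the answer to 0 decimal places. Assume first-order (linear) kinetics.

C₀ = Dose / Vd = 1770 / 181 = 9.779 mg/L
k = ln2 / t½ = 0.693147 / 24.4 = 0.02841 h⁻¹
C = C₀ · e^(−k·t) = 9.779 × e^(−0.02841 × 87.8)
  = 9.779 × 0.08255 = 0.8073 mg/L
Convert: 0.8073 mg/L × 1000 = 807.3 µg/L

807 µg/L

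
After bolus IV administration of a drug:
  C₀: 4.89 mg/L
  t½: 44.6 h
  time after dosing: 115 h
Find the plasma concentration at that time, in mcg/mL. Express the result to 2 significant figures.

0.82 mcg/mL

k = ln2 / t½ = 0.693147 / 44.6 = 0.01554 h⁻¹
C = C₀ · e^(−k·t) = 4.890 × e^(−0.01554 × 115)
  = 4.890 × 0.1674 = 0.8186 mg/L
(0.8186 mg/L = 0.8186 mcg/mL)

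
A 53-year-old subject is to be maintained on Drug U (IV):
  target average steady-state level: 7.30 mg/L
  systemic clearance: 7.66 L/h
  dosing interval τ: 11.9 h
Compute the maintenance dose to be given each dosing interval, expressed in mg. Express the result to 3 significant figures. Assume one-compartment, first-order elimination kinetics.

At steady state, Dose/τ = Css × CL.
Dose = Css × CL × τ = 7.30 × 7.660 × 11.9 = 665.4 mg

665 mg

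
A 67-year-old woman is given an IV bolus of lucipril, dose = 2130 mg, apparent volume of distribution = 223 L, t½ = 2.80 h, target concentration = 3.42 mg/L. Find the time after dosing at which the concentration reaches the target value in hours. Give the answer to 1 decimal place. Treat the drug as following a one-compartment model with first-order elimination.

C₀ = Dose / Vd = 2130 / 223 = 9.552 mg/L
k = ln2 / t½ = 0.693147 / 2.80 = 0.2476 h⁻¹
t = ln(C₀ / C) / k = ln(9.552 / 3.42) / 0.2476
  = ln(2.793) / 0.2476 = 1.027 / 0.2476 = 4.148 h

4.1 h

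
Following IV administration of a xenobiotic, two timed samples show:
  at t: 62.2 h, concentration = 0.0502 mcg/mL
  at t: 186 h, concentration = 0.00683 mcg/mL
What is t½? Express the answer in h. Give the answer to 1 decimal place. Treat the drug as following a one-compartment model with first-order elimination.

k = ln(C₁/C₂) / (t₂ − t₁) = ln(0.0502/0.00683) / (186 − 62.2)
  = 1.995 / 123.8 = 0.01611 h⁻¹
t½ = ln2 / k = 0.693147 / 0.01611 = 43.03 h

43.0 h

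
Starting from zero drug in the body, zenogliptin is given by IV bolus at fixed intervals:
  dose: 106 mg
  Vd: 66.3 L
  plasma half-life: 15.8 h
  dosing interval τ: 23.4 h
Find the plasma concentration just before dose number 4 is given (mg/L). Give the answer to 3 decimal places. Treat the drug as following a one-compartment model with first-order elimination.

0.851 mg/L

C₀ per dose = Dose / Vd = 106 / 66.3 = 1.599 mg/L
k = ln2 / t½ = 0.693147 / 15.8 = 0.04387 h⁻¹
Fraction remaining after one interval: r = e^(−kτ) = e^(−0.04387 × 23.4) = 0.3582
Before dose 4, 3 doses have been given (aged 1τ, 2τ, 3τ).
C_trough = C₀ × (r + r² + … + r^3) = C₀ × r(1−r^3)/(1−r)
        = 1.599 × 0.3582 × (1 − 0.04596) / (1 − 0.3582) = 0.8514 mg/L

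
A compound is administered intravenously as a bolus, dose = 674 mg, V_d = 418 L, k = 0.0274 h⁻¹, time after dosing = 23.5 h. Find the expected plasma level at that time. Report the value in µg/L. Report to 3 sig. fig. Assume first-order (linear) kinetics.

847 µg/L

C₀ = Dose / Vd = 674.0 / 418 = 1.612 mg/L
C = C₀ · e^(−k·t) = 1.612 × e^(−0.02740 × 23.5)
  = 1.612 × 0.5252 = 0.8466 mg/L
Convert: 0.8466 mg/L × 1000 = 846.6 µg/L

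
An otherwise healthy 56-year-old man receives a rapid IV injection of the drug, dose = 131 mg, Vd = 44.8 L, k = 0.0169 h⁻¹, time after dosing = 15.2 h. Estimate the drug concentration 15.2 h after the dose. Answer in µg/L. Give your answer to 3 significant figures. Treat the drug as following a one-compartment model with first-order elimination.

2260 µg/L

C₀ = Dose / Vd = 131.0 / 44.8 = 2.924 mg/L
C = C₀ · e^(−k·t) = 2.924 × e^(−0.01690 × 15.2)
  = 2.924 × 0.7735 = 2.262 mg/L
Convert: 2.262 mg/L × 1000 = 2262 µg/L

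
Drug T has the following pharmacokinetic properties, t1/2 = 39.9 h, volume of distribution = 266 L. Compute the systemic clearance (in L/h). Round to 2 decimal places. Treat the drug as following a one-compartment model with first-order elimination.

k = ln2 / t½ = 0.693147 / 39.9 = 0.01737 h⁻¹
CL = k × Vd = 0.01737 × 266 = 4.620 L/h

4.62 L/h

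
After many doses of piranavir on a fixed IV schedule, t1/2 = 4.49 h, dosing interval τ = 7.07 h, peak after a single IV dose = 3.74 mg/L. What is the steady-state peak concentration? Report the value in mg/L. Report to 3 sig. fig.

5.63 mg/L

k = ln2 / t½ = 0.693147 / 4.49 = 0.1544 h⁻¹
e^(−kτ) = e^(−0.1544 × 7.07) = 0.3357
Accumulation ratio R = 1 / (1 − e^(−kτ)) = 1 / (1 − 0.3357) = 1.505
Steady-state peak = C₀ × R = 3.74 × 1.505 = 5.629 mg/L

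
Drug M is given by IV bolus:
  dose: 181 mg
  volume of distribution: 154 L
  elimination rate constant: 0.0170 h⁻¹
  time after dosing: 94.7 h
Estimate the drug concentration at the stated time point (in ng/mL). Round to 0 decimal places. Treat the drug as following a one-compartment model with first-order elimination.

C₀ = Dose / Vd = 181.0 / 154 = 1.175 mg/L
C = C₀ · e^(−k·t) = 1.175 × e^(−0.01700 × 94.7)
  = 1.175 × 0.1999 = 0.2349 mg/L
Convert: 0.2349 mg/L × 1000 = 234.9 ng/mL

235 ng/mL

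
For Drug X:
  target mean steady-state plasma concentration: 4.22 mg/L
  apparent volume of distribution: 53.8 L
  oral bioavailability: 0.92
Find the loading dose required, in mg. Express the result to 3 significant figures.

LD = Css × Vd / F = 4.22 × 53.8 / 0.92 = 246.8 mg

247 mg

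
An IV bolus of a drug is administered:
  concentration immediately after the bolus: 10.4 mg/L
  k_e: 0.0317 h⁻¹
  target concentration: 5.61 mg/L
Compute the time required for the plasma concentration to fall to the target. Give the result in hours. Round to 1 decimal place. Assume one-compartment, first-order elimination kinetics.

19.5 h

t = ln(C₀ / C) / k = ln(10.40 / 5.61) / 0.03170
  = ln(1.854) / 0.03170 = 0.6173 / 0.03170 = 19.47 h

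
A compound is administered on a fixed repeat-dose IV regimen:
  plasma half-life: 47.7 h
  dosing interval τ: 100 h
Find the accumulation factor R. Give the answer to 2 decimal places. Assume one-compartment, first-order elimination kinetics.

k = ln2 / t½ = 0.693147 / 47.7 = 0.01453 h⁻¹
e^(−kτ) = e^(−0.01453 × 100) = 0.2339
Accumulation ratio R = 1 / (1 − e^(−kτ)) = 1 / (1 − 0.2339) = 1.305

1.31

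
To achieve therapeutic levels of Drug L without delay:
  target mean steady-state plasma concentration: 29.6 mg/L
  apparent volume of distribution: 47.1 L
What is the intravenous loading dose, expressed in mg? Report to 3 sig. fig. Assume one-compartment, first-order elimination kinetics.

LD = Css × Vd = 29.6 × 47.1 = 1394 mg

1390 mg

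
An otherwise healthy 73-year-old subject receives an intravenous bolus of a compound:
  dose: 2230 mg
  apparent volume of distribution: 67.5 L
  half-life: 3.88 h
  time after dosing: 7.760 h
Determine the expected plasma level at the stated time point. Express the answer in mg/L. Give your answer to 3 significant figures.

C₀ = Dose / Vd = 2230 / 67.5 = 33.04 mg/L
k = ln2 / t½ = 0.693147 / 3.88 = 0.1786 h⁻¹
t / t½ = 7.760 / 3.88 = 2 half-lives
C = C₀ × (1/2)^2 = 33.04 × 0.2500 = 8.260 mg/L

8.26 mg/L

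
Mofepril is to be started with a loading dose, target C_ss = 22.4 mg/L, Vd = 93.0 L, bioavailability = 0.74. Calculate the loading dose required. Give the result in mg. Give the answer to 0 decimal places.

2815 mg

LD = Css × Vd / F = 22.4 × 93.0 / 0.74 = 2815 mg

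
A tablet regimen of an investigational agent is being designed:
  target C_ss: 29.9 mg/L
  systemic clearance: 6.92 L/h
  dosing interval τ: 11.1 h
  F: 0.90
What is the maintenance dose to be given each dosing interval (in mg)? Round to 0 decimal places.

2552 mg

At steady state, F × (Dose/τ) = Css × CL.
Dose = Css × CL × τ / F = 29.9 × 6.920 × 11.1 / 0.90 = 2552 mg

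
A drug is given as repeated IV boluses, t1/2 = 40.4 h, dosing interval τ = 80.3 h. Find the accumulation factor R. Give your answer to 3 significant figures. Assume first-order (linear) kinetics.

k = ln2 / t½ = 0.693147 / 40.4 = 0.01716 h⁻¹
e^(−kτ) = e^(−0.01716 × 80.3) = 0.2521
Accumulation ratio R = 1 / (1 − e^(−kτ)) = 1 / (1 − 0.2521) = 1.337

1.34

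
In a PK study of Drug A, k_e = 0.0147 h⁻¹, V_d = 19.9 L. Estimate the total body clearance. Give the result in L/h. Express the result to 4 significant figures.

0.2925 L/h

CL = k × Vd = 0.0147 × 19.9 = 0.2925 L/h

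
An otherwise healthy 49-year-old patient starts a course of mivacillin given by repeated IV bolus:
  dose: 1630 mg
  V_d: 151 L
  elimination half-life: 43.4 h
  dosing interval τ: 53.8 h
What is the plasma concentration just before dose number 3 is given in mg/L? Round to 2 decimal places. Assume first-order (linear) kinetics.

6.51 mg/L

C₀ per dose = Dose / Vd = 1630 / 151 = 10.79 mg/L
k = ln2 / t½ = 0.693147 / 43.4 = 0.01597 h⁻¹
Fraction remaining after one interval: r = e^(−kτ) = e^(−0.01597 × 53.8) = 0.4235
Before dose 3, 2 doses have been given (aged 1τ, 2τ).
C_trough = C₀ × (r + r²) = 10.79 × (0.4235 + 0.1794) = 6.505 mg/L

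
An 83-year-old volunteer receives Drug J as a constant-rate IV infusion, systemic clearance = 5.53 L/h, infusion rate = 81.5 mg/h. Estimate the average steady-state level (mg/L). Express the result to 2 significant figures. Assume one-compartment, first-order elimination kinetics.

At steady state Css = R₀ / CL = 81.5 / 5.530 = 14.74 mg/L

15 mg/L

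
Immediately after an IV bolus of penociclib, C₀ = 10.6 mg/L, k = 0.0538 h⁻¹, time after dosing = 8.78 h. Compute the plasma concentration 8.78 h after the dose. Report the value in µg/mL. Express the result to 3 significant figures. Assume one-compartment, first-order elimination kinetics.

6.61 µg/mL

C = C₀ · e^(−k·t) = 10.60 × e^(−0.05380 × 8.78)
  = 10.60 × 0.6235 = 6.609 mg/L
(6.609 mg/L = 6.609 µg/mL)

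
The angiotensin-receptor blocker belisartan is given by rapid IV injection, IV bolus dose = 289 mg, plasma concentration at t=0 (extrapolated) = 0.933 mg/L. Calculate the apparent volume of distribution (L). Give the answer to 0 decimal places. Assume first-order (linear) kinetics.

310 L

Vd = Dose / C₀ = 289.0 / 0.933 = 309.8 L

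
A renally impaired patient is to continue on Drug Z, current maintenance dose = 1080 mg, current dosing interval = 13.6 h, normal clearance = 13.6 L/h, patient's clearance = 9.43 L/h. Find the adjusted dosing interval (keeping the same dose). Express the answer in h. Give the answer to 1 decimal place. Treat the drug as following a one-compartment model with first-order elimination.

To keep the same average steady-state level, dosing rate must scale with clearance.
CL ratio = 9.43 / 13.6 = 0.6934
New interval (same dose) = 13.6 / 0.6934 = 19.61 h

19.6 h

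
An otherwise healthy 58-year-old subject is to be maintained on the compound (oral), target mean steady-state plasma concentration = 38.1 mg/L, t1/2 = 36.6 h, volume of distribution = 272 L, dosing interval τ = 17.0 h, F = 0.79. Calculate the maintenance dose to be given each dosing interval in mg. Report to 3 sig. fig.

k = ln2 / t½ = 0.693147 / 36.6 = 0.01894 h⁻¹
CL = k × Vd = 0.01894 × 272 = 5.152 L/h
At steady state, F × (Dose/τ) = Css × CL.
Dose = Css × CL × τ / F = 38.1 × 5.152 × 17.0 / 0.79 = 4224 mg

4220 mg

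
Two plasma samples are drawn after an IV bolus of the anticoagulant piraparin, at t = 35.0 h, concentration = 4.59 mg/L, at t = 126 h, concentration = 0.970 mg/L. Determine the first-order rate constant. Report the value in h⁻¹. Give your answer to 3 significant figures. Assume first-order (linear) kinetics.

k = ln(C₁/C₂) / (t₂ − t₁) = ln(4.59/0.970) / (126 − 35.0)
  = 1.554 / 91.00 = 0.01708 h⁻¹

0.0171 h⁻¹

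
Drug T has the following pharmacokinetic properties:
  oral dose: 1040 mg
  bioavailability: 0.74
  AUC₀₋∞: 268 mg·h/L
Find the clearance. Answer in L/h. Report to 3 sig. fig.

CL = F·Dose / AUC = 0.74 × 1040 / 268 = 2.872 L/h

2.87 L/h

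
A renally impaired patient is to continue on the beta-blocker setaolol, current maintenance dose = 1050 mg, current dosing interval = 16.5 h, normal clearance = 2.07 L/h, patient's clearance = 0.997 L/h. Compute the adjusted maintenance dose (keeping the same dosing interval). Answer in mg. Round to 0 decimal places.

To keep the same average steady-state level, dosing rate must scale with clearance.
CL ratio = 0.997 / 2.07 = 0.4816
New dose (same interval) = 1050 × 0.4816 = 505.7 mg

506 mg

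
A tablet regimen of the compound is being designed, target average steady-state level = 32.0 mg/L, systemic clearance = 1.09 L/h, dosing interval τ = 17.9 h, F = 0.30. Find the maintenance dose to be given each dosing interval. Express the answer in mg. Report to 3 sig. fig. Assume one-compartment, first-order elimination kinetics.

At steady state, F × (Dose/τ) = Css × CL.
Dose = Css × CL × τ / F = 32.0 × 1.090 × 17.9 / 0.30 = 2081 mg

2080 mg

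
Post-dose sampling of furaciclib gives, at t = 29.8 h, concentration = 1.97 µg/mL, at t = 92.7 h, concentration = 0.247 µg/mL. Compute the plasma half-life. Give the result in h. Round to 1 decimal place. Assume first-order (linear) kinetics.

21.0 h

k = ln(C₁/C₂) / (t₂ − t₁) = ln(1.97/0.247) / (92.7 − 29.8)
  = 2.076 / 62.90 = 0.03300 h⁻¹
t½ = ln2 / k = 0.693147 / 0.03300 = 21.00 h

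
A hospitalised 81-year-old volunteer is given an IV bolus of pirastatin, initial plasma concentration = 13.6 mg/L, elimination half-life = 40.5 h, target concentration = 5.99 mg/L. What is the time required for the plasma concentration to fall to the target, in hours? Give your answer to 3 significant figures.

47.9 h

k = ln2 / t½ = 0.693147 / 40.5 = 0.01711 h⁻¹
t = ln(C₀ / C) / k = ln(13.60 / 5.99) / 0.01711
  = ln(2.270) / 0.01711 = 0.8198 / 0.01711 = 47.91 h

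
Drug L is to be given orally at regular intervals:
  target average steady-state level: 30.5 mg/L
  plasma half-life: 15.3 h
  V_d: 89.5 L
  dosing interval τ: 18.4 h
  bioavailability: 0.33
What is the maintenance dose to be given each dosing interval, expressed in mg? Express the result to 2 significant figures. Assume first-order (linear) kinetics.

6900 mg

k = ln2 / t½ = 0.693147 / 15.3 = 0.04530 h⁻¹
CL = k × Vd = 0.04530 × 89.5 = 4.054 L/h
At steady state, F × (Dose/τ) = Css × CL.
Dose = Css × CL × τ / F = 30.5 × 4.054 × 18.4 / 0.33 = 6894 mg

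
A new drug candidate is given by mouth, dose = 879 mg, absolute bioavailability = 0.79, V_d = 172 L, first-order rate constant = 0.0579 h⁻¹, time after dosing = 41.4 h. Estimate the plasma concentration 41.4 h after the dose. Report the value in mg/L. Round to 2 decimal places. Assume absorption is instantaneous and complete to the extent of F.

0.37 mg/L

Amount reaching circulation = F × Dose = 0.79 × 879.0 = 694.4 mg
C₀ = F·Dose / Vd = 694.4 / 172 = 4.037 mg/L
C = C₀ · e^(−k·t) = 4.037 × e^(−0.05790 × 41.4)
  = 4.037 × 0.09099 = 0.3673 mg/L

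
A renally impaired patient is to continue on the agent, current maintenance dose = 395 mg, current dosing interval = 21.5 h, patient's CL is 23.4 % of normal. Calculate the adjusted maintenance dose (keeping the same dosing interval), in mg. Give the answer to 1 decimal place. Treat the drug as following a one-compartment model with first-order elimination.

To keep the same average steady-state level, dosing rate must scale with clearance.
CL ratio = 23.4 / 100 = 0.2340
New dose (same interval) = 395 × 0.2340 = 92.43 mg

92.4 mg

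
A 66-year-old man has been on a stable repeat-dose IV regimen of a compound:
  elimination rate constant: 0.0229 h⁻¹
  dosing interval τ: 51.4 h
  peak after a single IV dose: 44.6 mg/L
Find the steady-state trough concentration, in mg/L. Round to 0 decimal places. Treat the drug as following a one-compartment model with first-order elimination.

e^(−kτ) = e^(−0.02290 × 51.4) = 0.3082
Accumulation ratio R = 1 / (1 − e^(−kτ)) = 1 / (1 − 0.3082) = 1.446
Steady-state trough = C₀ × R × e^(−kτ) = 44.6 × 1.446 × 0.3082 = 19.88 mg/L

20 mg/L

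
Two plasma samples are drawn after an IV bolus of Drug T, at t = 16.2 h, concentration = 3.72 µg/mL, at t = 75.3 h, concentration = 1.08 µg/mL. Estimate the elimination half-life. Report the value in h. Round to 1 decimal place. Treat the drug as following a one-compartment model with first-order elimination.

33.1 h

k = ln(C₁/C₂) / (t₂ − t₁) = ln(3.72/1.08) / (75.3 − 16.2)
  = 1.237 / 59.10 = 0.02093 h⁻¹
t½ = ln2 / k = 0.693147 / 0.02093 = 33.12 h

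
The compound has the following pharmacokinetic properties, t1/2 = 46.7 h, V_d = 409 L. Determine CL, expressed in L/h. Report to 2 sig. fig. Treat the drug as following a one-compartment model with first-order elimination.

k = ln2 / t½ = 0.693147 / 46.7 = 0.01484 h⁻¹
CL = k × Vd = 0.01484 × 409 = 6.070 L/h

6.1 L/h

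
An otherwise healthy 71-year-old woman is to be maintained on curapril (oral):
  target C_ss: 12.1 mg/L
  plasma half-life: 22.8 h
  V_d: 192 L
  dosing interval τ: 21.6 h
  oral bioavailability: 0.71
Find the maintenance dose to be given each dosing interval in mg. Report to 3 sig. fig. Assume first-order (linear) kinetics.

2150 mg

k = ln2 / t½ = 0.693147 / 22.8 = 0.03040 h⁻¹
CL = k × Vd = 0.03040 × 192 = 5.837 L/h
At steady state, F × (Dose/τ) = Css × CL.
Dose = Css × CL × τ / F = 12.1 × 5.837 × 21.6 / 0.71 = 2149 mg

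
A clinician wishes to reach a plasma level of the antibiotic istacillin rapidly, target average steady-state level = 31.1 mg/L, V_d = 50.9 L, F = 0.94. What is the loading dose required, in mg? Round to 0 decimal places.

LD = Css × Vd / F = 31.1 × 50.9 / 0.94 = 1684 mg

1684 mg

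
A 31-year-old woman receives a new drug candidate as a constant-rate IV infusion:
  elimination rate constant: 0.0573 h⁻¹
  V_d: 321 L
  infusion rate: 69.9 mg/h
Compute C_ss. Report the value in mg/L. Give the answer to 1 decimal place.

3.8 mg/L

CL = k × Vd = 0.05730 × 321 = 18.39 L/h
At steady state Css = R₀ / CL = 69.9 / 18.39 = 3.801 mg/L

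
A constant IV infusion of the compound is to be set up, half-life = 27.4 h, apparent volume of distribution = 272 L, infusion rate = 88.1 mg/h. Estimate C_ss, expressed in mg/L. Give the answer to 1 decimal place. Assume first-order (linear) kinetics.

12.8 mg/L

k = ln2 / t½ = 0.693147 / 27.4 = 0.02530 h⁻¹
CL = k × Vd = 0.02530 × 272 = 6.882 L/h
At steady state Css = R₀ / CL = 88.1 / 6.882 = 12.80 mg/L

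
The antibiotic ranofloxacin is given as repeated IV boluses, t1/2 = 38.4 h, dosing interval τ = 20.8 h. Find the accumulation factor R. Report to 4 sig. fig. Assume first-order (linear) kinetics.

3.195

k = ln2 / t½ = 0.693147 / 38.4 = 0.01805 h⁻¹
e^(−kτ) = e^(−0.01805 × 20.8) = 0.6870
Accumulation ratio R = 1 / (1 − e^(−kτ)) = 1 / (1 − 0.6870) = 3.195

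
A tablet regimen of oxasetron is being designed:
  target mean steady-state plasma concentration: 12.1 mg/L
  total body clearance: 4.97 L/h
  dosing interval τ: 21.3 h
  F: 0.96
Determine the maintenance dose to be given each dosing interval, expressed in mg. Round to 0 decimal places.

At steady state, F × (Dose/τ) = Css × CL.
Dose = Css × CL × τ / F = 12.1 × 4.970 × 21.3 / 0.96 = 1334 mg

1334 mg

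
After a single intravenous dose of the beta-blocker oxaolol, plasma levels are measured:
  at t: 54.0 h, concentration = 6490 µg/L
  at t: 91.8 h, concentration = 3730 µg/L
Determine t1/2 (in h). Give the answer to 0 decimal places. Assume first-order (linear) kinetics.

47 h

k = ln(C₁/C₂) / (t₂ − t₁) = ln(6490/3730) / (91.8 − 54.0)
  = 0.5539 / 37.80 = 0.01465 h⁻¹
t½ = ln2 / k = 0.693147 / 0.01465 = 47.31 h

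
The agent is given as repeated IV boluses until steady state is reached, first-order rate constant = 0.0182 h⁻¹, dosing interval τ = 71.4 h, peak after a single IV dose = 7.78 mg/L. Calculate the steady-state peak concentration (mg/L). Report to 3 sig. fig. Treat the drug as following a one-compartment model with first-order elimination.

10.7 mg/L

e^(−kτ) = e^(−0.01820 × 71.4) = 0.2727
Accumulation ratio R = 1 / (1 − e^(−kτ)) = 1 / (1 − 0.2727) = 1.375
Steady-state peak = C₀ × R = 7.78 × 1.375 = 10.70 mg/L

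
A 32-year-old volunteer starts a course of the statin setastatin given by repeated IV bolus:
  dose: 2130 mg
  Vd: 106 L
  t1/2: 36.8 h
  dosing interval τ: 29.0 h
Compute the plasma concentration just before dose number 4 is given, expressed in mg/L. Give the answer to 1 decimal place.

C₀ per dose = Dose / Vd = 2130 / 106 = 20.09 mg/L
k = ln2 / t½ = 0.693147 / 36.8 = 0.01884 h⁻¹
Fraction remaining after one interval: r = e^(−kτ) = e^(−0.01884 × 29.0) = 0.5791
Before dose 4, 3 doses have been given (aged 1τ, 2τ, 3τ).
C_trough = C₀ × (r + r² + … + r^3) = C₀ × r(1−r^3)/(1−r)
        = 20.09 × 0.5791 × (1 − 0.1942) / (1 − 0.5791) = 22.27 mg/L

22.3 mg/L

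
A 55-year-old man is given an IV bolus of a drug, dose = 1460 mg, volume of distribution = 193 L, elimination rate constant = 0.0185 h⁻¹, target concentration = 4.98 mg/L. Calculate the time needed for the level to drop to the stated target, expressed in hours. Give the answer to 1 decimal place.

C₀ = Dose / Vd = 1460 / 193 = 7.565 mg/L
t = ln(C₀ / C) / k = ln(7.565 / 4.98) / 0.01850
  = ln(1.519) / 0.01850 = 0.4181 / 0.01850 = 22.60 h

22.6 h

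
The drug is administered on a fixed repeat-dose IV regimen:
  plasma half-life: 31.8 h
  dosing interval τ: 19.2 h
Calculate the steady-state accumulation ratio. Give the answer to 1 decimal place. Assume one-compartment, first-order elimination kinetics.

k = ln2 / t½ = 0.693147 / 31.8 = 0.02180 h⁻¹
e^(−kτ) = e^(−0.02180 × 19.2) = 0.6580
Accumulation ratio R = 1 / (1 − e^(−kτ)) = 1 / (1 − 0.6580) = 2.924

2.9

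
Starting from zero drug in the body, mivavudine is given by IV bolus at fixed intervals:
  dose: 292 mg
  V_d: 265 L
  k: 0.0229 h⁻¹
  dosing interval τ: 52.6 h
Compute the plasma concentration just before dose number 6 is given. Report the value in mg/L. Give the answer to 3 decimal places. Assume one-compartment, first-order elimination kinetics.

C₀ per dose = Dose / Vd = 292 / 265 = 1.102 mg/L
Fraction remaining after one interval: r = e^(−kτ) = e^(−0.02290 × 52.6) = 0.2998
Before dose 6, 5 doses have been given (aged 1τ, 2τ, 3τ, 4τ, 5τ).
C_trough = C₀ × (r + r² + … + r^5) = C₀ × r(1−r^5)/(1−r)
        = 1.102 × 0.2998 × (1 − 0.002422) / (1 − 0.2998) = 0.4707 mg/L

0.471 mg/L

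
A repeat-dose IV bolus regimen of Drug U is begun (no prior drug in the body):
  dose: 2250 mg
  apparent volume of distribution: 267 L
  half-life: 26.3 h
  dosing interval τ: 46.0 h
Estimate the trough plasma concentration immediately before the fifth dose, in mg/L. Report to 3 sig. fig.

3.54 mg/L

C₀ per dose = Dose / Vd = 2250 / 267 = 8.427 mg/L
k = ln2 / t½ = 0.693147 / 26.3 = 0.02636 h⁻¹
Fraction remaining after one interval: r = e^(−kτ) = e^(−0.02636 × 46.0) = 0.2974
Before dose 5, 4 doses have been given (aged 1τ, 2τ, 3τ, 4τ).
C_trough = C₀ × (r + r² + … + r^4) = C₀ × r(1−r^4)/(1−r)
        = 8.427 × 0.2974 × (1 − 0.007823) / (1 − 0.2974) = 3.539 mg/L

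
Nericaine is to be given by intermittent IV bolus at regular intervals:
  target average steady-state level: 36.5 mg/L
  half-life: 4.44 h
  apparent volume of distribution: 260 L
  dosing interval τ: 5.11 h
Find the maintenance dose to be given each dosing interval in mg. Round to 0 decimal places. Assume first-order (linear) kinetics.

7571 mg

k = ln2 / t½ = 0.693147 / 4.44 = 0.1561 h⁻¹
CL = k × Vd = 0.1561 × 260 = 40.59 L/h
At steady state, Dose/τ = Css × CL.
Dose = Css × CL × τ = 36.5 × 40.59 × 5.11 = 7571 mg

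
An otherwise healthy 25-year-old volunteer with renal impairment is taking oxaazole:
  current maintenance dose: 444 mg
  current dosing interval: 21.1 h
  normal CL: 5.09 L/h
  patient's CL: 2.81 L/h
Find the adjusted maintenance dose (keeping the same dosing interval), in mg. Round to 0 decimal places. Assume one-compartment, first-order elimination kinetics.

To keep the same average steady-state level, dosing rate must scale with clearance.
CL ratio = 2.81 / 5.09 = 0.5521
New dose (same interval) = 444 × 0.5521 = 245.1 mg

245 mg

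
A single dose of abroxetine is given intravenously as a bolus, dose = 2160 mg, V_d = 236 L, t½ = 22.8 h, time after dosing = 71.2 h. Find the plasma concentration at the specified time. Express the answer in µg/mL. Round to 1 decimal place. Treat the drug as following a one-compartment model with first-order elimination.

C₀ = Dose / Vd = 2160 / 236 = 9.153 mg/L
k = ln2 / t½ = 0.693147 / 22.8 = 0.03040 h⁻¹
C = C₀ · e^(−k·t) = 9.153 × e^(−0.03040 × 71.2)
  = 9.153 × 0.1148 = 1.051 mg/L
(1.051 mg/L = 1.051 µg/mL)

1.1 µg/mL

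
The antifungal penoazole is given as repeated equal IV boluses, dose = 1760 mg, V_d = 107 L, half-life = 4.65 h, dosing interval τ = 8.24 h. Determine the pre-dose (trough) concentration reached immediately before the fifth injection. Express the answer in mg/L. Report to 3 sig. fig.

C₀ per dose = Dose / Vd = 1760 / 107 = 16.45 mg/L
k = ln2 / t½ = 0.693147 / 4.65 = 0.1491 h⁻¹
Fraction remaining after one interval: r = e^(−kτ) = e^(−0.1491 × 8.24) = 0.2927
Before dose 5, 4 doses have been given (aged 1τ, 2τ, 3τ, 4τ).
C_trough = C₀ × (r + r² + … + r^4) = C₀ × r(1−r^4)/(1−r)
        = 16.45 × 0.2927 × (1 − 0.007340) / (1 − 0.2927) = 6.757 mg/L

6.76 mg/L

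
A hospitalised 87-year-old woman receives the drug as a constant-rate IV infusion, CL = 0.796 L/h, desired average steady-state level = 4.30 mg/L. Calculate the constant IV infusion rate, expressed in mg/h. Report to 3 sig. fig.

At steady state, infusion rate R₀ = Css × CL = 4.30 × 0.7960 = 3.423 mg/h

3.42 mg/h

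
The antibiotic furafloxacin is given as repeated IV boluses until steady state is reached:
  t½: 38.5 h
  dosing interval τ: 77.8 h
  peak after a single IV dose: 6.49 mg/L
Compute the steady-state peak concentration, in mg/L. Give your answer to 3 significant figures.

k = ln2 / t½ = 0.693147 / 38.5 = 0.01800 h⁻¹
e^(−kτ) = e^(−0.01800 × 77.8) = 0.2465
Accumulation ratio R = 1 / (1 − e^(−kτ)) = 1 / (1 − 0.2465) = 1.327
Steady-state peak = C₀ × R = 6.49 × 1.327 = 8.612 mg/L

8.61 mg/L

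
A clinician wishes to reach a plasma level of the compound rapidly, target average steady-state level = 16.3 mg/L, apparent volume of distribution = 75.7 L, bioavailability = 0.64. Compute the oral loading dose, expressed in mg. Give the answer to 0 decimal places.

LD = Css × Vd / F = 16.3 × 75.7 / 0.64 = 1928 mg

1928 mg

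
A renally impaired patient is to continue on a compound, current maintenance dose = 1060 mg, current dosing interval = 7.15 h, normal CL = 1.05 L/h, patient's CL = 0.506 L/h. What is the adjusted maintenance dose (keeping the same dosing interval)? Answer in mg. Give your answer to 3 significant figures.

To keep the same average steady-state level, dosing rate must scale with clearance.
CL ratio = 0.506 / 1.05 = 0.4819
New dose (same interval) = 1060 × 0.4819 = 510.8 mg

511 mg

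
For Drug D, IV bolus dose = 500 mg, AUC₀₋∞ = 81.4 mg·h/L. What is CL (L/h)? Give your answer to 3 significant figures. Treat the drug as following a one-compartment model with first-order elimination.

CL = Dose / AUC = 500 / 81.4 = 6.143 L/h

6.14 L/h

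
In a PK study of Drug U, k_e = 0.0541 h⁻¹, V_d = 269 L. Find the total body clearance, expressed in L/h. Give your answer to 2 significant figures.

CL = k × Vd = 0.0541 × 269 = 14.55 L/h

15 L/h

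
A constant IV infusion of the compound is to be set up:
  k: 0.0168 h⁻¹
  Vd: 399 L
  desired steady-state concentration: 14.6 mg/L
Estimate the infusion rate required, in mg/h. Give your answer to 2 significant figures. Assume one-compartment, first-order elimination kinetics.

CL = k × Vd = 0.01680 × 399 = 6.703 L/h
At steady state, infusion rate R₀ = Css × CL = 14.6 × 6.703 = 97.86 mg/h

98 mg/h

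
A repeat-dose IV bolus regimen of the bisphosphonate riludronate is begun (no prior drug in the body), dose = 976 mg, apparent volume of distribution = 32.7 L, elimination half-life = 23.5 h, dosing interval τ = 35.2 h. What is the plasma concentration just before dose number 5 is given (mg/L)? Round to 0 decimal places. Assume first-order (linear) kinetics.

16 mg/L

C₀ per dose = Dose / Vd = 976 / 32.7 = 29.85 mg/L
k = ln2 / t½ = 0.693147 / 23.5 = 0.02950 h⁻¹
Fraction remaining after one interval: r = e^(−kτ) = e^(−0.02950 × 35.2) = 0.3540
Before dose 5, 4 doses have been given (aged 1τ, 2τ, 3τ, 4τ).
C_trough = C₀ × (r + r² + … + r^4) = C₀ × r(1−r^4)/(1−r)
        = 29.85 × 0.3540 × (1 − 0.01570) / (1 − 0.3540) = 16.10 mg/L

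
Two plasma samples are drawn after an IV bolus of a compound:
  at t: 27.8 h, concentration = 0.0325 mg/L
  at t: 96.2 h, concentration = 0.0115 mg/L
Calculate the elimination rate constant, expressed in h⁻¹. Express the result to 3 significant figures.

0.0152 h⁻¹

k = ln(C₁/C₂) / (t₂ − t₁) = ln(0.0325/0.0115) / (96.2 − 27.8)
  = 1.039 / 68.40 = 0.01519 h⁻¹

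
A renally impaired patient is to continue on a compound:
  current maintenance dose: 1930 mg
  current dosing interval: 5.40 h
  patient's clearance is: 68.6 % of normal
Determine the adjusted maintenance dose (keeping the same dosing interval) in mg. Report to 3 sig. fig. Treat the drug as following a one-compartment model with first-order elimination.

1320 mg

To keep the same average steady-state level, dosing rate must scale with clearance.
CL ratio = 68.6 / 100 = 0.6860
New dose (same interval) = 1930 × 0.6860 = 1324 mg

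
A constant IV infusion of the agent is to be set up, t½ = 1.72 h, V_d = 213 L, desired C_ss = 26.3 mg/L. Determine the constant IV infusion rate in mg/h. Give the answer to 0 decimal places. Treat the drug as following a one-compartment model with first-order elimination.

k = ln2 / t½ = 0.693147 / 1.72 = 0.4030 h⁻¹
CL = k × Vd = 0.4030 × 213 = 85.84 L/h
At steady state, infusion rate R₀ = Css × CL = 26.3 × 85.84 = 2258 mg/h

2258 mg/h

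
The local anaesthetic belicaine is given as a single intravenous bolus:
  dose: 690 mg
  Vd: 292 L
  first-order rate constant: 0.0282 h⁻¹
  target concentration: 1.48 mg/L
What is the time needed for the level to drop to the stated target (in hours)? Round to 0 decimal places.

17 h

C₀ = Dose / Vd = 690.0 / 292 = 2.363 mg/L
t = ln(C₀ / C) / k = ln(2.363 / 1.48) / 0.02820
  = ln(1.597) / 0.02820 = 0.4681 / 0.02820 = 16.60 h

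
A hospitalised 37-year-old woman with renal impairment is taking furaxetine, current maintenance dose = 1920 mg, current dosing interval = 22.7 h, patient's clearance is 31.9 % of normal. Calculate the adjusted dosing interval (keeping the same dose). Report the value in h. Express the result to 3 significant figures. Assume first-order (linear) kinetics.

To keep the same average steady-state level, dosing rate must scale with clearance.
CL ratio = 31.9 / 100 = 0.3190
New interval (same dose) = 22.7 / 0.3190 = 71.16 h

71.2 h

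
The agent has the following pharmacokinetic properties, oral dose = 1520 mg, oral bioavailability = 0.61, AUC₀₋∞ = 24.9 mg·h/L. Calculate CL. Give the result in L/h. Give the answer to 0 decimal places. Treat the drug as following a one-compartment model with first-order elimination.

37 L/h

CL = F·Dose / AUC = 0.61 × 1520 / 24.9 = 37.24 L/h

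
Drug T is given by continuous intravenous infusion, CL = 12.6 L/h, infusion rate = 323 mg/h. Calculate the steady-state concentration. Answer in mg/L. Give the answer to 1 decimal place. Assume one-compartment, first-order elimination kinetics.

25.6 mg/L

At steady state Css = R₀ / CL = 323 / 12.60 = 25.63 mg/L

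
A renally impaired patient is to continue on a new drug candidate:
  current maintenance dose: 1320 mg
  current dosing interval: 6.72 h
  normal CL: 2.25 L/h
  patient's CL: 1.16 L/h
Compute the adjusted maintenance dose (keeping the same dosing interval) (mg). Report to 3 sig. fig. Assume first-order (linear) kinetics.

To keep the same average steady-state level, dosing rate must scale with clearance.
CL ratio = 1.16 / 2.25 = 0.5156
New dose (same interval) = 1320 × 0.5156 = 680.6 mg

681 mg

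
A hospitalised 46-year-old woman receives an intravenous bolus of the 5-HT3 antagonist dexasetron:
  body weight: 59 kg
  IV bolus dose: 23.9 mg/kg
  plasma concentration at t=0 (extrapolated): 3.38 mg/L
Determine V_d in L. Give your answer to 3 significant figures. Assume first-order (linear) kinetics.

417 L

Dose = 23.9 × 59 = 1410 mg
Vd = Dose / C₀ = 1410 / 3.38 = 417.2 L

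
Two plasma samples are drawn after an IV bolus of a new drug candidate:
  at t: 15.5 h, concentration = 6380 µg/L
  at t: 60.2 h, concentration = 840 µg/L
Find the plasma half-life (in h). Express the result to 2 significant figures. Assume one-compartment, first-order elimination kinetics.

15 h

k = ln(C₁/C₂) / (t₂ − t₁) = ln(6380/840) / (60.2 − 15.5)
  = 2.028 / 44.70 = 0.04537 h⁻¹
t½ = ln2 / k = 0.693147 / 0.04537 = 15.28 h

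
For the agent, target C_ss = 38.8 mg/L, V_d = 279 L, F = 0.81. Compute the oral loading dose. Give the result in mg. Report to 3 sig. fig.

13400 mg

LD = Css × Vd / F = 38.8 × 279 / 0.81 = 13360 mg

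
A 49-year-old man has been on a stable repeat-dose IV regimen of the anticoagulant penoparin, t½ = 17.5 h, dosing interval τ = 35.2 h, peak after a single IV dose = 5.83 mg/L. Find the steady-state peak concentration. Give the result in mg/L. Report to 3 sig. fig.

k = ln2 / t½ = 0.693147 / 17.5 = 0.03961 h⁻¹
e^(−kτ) = e^(−0.03961 × 35.2) = 0.2480
Accumulation ratio R = 1 / (1 − e^(−kτ)) = 1 / (1 − 0.2480) = 1.330
Steady-state peak = C₀ × R = 5.83 × 1.330 = 7.754 mg/L

7.75 mg/L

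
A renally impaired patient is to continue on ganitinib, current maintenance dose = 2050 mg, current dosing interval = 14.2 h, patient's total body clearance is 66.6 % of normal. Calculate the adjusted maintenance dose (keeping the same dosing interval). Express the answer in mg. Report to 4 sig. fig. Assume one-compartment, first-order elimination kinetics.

1365 mg

To keep the same average steady-state level, dosing rate must scale with clearance.
CL ratio = 66.6 / 100 = 0.6660
New dose (same interval) = 2050 × 0.6660 = 1365 mg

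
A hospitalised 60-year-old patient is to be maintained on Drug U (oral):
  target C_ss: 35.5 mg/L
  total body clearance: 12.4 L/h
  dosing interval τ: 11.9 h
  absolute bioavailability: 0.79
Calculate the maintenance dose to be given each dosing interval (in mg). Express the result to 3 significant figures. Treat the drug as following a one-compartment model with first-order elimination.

At steady state, F × (Dose/τ) = Css × CL.
Dose = Css × CL × τ / F = 35.5 × 12.40 × 11.9 / 0.79 = 6631 mg

6630 mg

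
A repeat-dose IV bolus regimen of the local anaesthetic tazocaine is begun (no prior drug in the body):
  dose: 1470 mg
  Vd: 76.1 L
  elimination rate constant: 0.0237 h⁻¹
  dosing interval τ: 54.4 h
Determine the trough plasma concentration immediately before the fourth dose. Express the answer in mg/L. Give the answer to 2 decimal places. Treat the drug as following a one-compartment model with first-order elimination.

C₀ per dose = Dose / Vd = 1470 / 76.1 = 19.32 mg/L
Fraction remaining after one interval: r = e^(−kτ) = e^(−0.02370 × 54.4) = 0.2755
Before dose 4, 3 doses have been given (aged 1τ, 2τ, 3τ).
C_trough = C₀ × (r + r² + … + r^3) = C₀ × r(1−r^3)/(1−r)
        = 19.32 × 0.2755 × (1 − 0.02091) / (1 − 0.2755) = 7.193 mg/L

7.19 mg/L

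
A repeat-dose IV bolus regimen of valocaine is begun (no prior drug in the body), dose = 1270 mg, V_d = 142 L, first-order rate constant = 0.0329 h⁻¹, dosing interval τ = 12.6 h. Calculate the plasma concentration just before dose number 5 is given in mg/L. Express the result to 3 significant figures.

C₀ per dose = Dose / Vd = 1270 / 142 = 8.944 mg/L
Fraction remaining after one interval: r = e^(−kτ) = e^(−0.03290 × 12.6) = 0.6606
Before dose 5, 4 doses have been given (aged 1τ, 2τ, 3τ, 4τ).
C_trough = C₀ × (r + r² + … + r^4) = C₀ × r(1−r^4)/(1−r)
        = 8.944 × 0.6606 × (1 − 0.1904) / (1 − 0.6606) = 14.09 mg/L

14.1 mg/L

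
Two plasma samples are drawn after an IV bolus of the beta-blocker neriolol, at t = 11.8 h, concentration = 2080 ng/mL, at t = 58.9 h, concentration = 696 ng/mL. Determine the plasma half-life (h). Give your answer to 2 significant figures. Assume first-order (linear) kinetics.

k = ln(C₁/C₂) / (t₂ − t₁) = ln(2080/696) / (58.9 − 11.8)
  = 1.095 / 47.10 = 0.02325 h⁻¹
t½ = ln2 / k = 0.693147 / 0.02325 = 29.81 h

30 h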